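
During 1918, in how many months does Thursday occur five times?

4

A month of length L has five Thursdays iff its first Thursday is on day ≤ L−28 (so day 1–3 in a 31-day month, 1–2 in a 30-day month, day 1 in a leap February).
Checking each month of 1918: Jan starts Tue (31d) ✓; Feb starts Fri (28d); Mar starts Fri (31d); Apr starts Mon (30d); May starts Wed (31d) ✓; Jun starts Sat (30d); Jul starts Mon (31d); Aug starts Thu (31d) ✓; Sep starts Sun (30d); Oct starts Tue (31d) ✓; Nov starts Fri (30d); Dec starts Sun (31d).
Five-Thursday months: January, May, August, October → 4.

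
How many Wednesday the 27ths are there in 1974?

Check the 27th of each month of 1974: Jan 27: Sun, Feb 27: Wed, Mar 27: Wed, Apr 27: Sat, May 27: Mon, Jun 27: Thu, Jul 27: Sat, Aug 27: Tue, Sep 27: Fri, Oct 27: Sun, Nov 27: Wed, Dec 27: Fri.
Wednesday occurs in February, March, November — 3 months.

3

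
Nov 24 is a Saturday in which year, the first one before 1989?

From one year to the next, a fixed date's weekday advances by 1, or by 2 when a Feb 29 lies between the two dates.
1989: November 24 is Friday.
1988: Thursday (−1)
1987: Tuesday (−2)
1986: Monday (−1)
1985: Sunday (−1)
1984: Saturday (−1)
Nov 24 falls on a Saturday in 1984.

1984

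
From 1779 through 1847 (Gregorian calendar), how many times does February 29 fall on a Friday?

Leap years in 1779–1847: 16 of them.
Feb 29 weekday advances by 5 (mod 7) from one leap year to the next four years later (or differs when a century non-leap intervenes).
Leap-day weekdays: 1780:Tue 1784:Sun 1788:Fri✓ 1792:Wed 1796:Mon 1804:Wed 1808:Mon 1812:Sat 1816:Thu 1820:Tue 1824:Sun 1828:Fri✓ 1832:Wed 1836:Mon 1840:Sat 1844:Thu
Friday: 1788, 1828 → 2.

2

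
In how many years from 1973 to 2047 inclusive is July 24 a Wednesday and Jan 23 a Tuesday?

2

Check each year's weekday for July 24 and Jan 23:
  1973: Tue/Tue  1974: Wed/Wed  1975: Thu/Thu  1976: Sat/Fri  1977: Sun/Sun  1978: Mon/Mon  1979: Tue/Tue  1980: Thu/Wed  1981: Fri/Fri  1982: Sat/Sat  1983: Sun/Sun  1984: Tue/Mon  1985: Wed/Wed  1986: Thu/Thu  …(47 more)…  2034: Mon/Mon  2035: Tue/Tue  2036: Thu/Wed  2037: Fri/Fri  2038: Sat/Sat  2039: Sun/Sun  2040: Tue/Mon  2041: Wed/Wed  2042: Thu/Thu  2043: Fri/Fri  2044: Sun/Sat  2045: Mon/Mon  2046: Tue/Tue  2047: Wed/Wed
Both conditions hold in: 1996, 2024 — 2.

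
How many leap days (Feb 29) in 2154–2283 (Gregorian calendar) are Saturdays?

Leap years in 2154–2283: 31 of them.
Feb 29 weekday advances by 5 (mod 7) from one leap year to the next four years later (or differs when a century non-leap intervenes).
Leap-day weekdays: 2156:Sun 2160:Fri 2164:Wed 2168:Mon 2172:Sat✓ 2176:Thu 2180:Tue 2184:Sun 2188:Fri 2192:Wed 2196:Mon 2204:Wed 2208:Mon …(5 more)… 2232:Wed 2236:Mon 2240:Sat✓ 2244:Thu 2248:Tue 2252:Sun 2256:Fri 2260:Wed 2264:Mon 2268:Sat✓ 2272:Thu 2276:Tue 2280:Sun
Saturday: 2172, 2212, 2240, 2268 → 4.

4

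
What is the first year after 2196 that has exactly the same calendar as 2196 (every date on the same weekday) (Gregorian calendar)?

2208

Two years share a calendar iff Jan 1 falls on the same weekday and both are leap or both are common. 2196: Jan 1 is Friday, leap year.
2197: Jan 1 Sunday, common
2198: Jan 1 Monday, common
2199: Jan 1 Tuesday, common
2200: Jan 1 Wednesday, common
2201: Jan 1 Thursday, common
2202: Jan 1 Friday, common
2203: Jan 1 Saturday, common
2204: Jan 1 Sunday, leap
2205: Jan 1 Tuesday, common
2206: Jan 1 Wednesday, common
2207: Jan 1 Thursday, common
2208: Jan 1 Friday, leap
2208 matches on both conditions.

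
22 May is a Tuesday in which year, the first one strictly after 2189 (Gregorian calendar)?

From one year to the next, a fixed date's weekday advances by 1, or by 2 when a Feb 29 lies between the two dates.
2189: May 22 is Friday.
2190: Saturday (+1)
2191: Sunday (+1)
2192: Tuesday (+2)
22 May falls on a Tuesday in 2192.

2192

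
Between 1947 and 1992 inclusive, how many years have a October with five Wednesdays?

20

October has 31 days; it has five Wednesdays when Wednesday falls among the first (month-length − 28) days — i.e. when October 1 is one of Wednesday/Tuesday/Monday.
October 1 by year: 1947:Wed✓ 1948:Fri 1949:Sat 1950:Sun 1951:Mon✓ 1952:Wed✓ 1953:Thu 1954:Fri 1955:Sat 1956:Mon✓ 1957:Tue✓ 1958:Wed✓ 1959:Thu 1960:Sat 1961:Sun …(16 more)… 1978:Sun 1979:Mon✓ 1980:Wed✓ 1981:Thu 1982:Fri 1983:Sat 1984:Mon✓ 1985:Tue✓ 1986:Wed✓ 1987:Thu 1988:Sat 1989:Sun 1990:Mon✓ 1991:Tue✓ 1992:Thu
Years with five Wednesdays: 1947, 1951, 1952, 1956, 1957, 1958, 1962, 1963, 1968, 1969, 1973, 1974, 1975, 1979, 1980, 1984, 1985, 1986, 1990, 1991 → 20.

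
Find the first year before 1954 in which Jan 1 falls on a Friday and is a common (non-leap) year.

Jan 1 advances by 2 weekdays after a leap year and by 1 after a common year.
1954: Jan 1 is Friday.
1953: Thursday
1952: Tuesday (leap)
1951: Monday
1950: Sunday
1949: Saturday
1948: Thursday (leap)
1947: Wednesday
1946: Tuesday
1945: Monday
1944: Saturday (leap)
1943: Friday
1943 begins on a Friday and is a common year.

1943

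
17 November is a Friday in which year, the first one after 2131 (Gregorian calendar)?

From one year to the next, a fixed date's weekday advances by 1, or by 2 when a Feb 29 lies between the two dates.
2131: November 17 is Saturday.
2132: Monday (+2)
2133: Tuesday (+1)
2134: Wednesday (+1)
2135: Thursday (+1)
2136: Saturday (+2)
2137: Sunday (+1)
2138: Monday (+1)
2139: Tuesday (+1)
2140: Thursday (+2)
2141: Friday (+1)
17 November falls on a Friday in 2141.

2141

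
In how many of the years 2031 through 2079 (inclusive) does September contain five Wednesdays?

14

September has 30 days; it has five Wednesdays when Wednesday falls among the first (month-length − 28) days — i.e. when September 1 is one of Wednesday/Tuesday.
September 1 by year: 2031:Mon 2032:Wed✓ 2033:Thu 2034:Fri 2035:Sat 2036:Mon 2037:Tue✓ 2038:Wed✓ 2039:Thu 2040:Sat 2041:Sun 2042:Mon 2043:Tue✓ 2044:Thu 2045:Fri …(19 more)… 2065:Tue✓ 2066:Wed✓ 2067:Thu 2068:Sat 2069:Sun 2070:Mon 2071:Tue✓ 2072:Thu 2073:Fri 2074:Sat 2075:Sun 2076:Tue✓ 2077:Wed✓ 2078:Thu 2079:Fri
Years with five Wednesdays: 2032, 2037, 2038, 2043, 2048, 2049, 2054, 2055, 2060, 2065, 2066, 2071, 2076, 2077 → 14.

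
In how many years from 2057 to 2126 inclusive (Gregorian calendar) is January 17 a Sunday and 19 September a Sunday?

8

Check each year's weekday for January 17 and 19 September:
  2057: Wed/Wed  2058: Thu/Thu  2059: Fri/Fri  2060: Sat/Sun  2061: Mon/Mon  2062: Tue/Tue  2063: Wed/Wed  2064: Thu/Fri  2065: Sat/Sat  2066: Sun/Sun ✓  2067: Mon/Mon  2068: Tue/Wed  2069: Thu/Thu  2070: Fri/Fri  …(42 more)…  2113: Tue/Tue  2114: Wed/Wed  2115: Thu/Thu  2116: Fri/Sat  2117: Sun/Sun ✓  2118: Mon/Mon  2119: Tue/Tue  2120: Wed/Thu  2121: Fri/Fri  2122: Sat/Sat  2123: Sun/Sun ✓  2124: Mon/Tue  2125: Wed/Wed  2126: Thu/Thu
Both conditions hold in: 2066, 2077, 2083, 2094, 2100, 2106, 2117, 2123 — 8.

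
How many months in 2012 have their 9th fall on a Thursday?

2

Check the 9th of each month of 2012: Jan 9: Mon, Feb 9: Thu, Mar 9: Fri, Apr 9: Mon, May 9: Wed, Jun 9: Sat, Jul 9: Mon, Aug 9: Thu, Sep 9: Sun, Oct 9: Tue, Nov 9: Fri, Dec 9: Sun.
Thursday occurs in February, August — 2 months.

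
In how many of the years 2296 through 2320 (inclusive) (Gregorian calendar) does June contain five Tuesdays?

8

June has 30 days; it has five Tuesdays when Tuesday falls among the first (month-length − 28) days — i.e. when June 1 is one of Tuesday/Monday.
June 1 by year: 2296:Mon✓ 2297:Tue✓ 2298:Wed 2299:Thu 2300:Fri 2301:Sat 2302:Sun 2303:Mon✓ 2304:Wed 2305:Thu 2306:Fri 2307:Sat 2308:Mon✓ 2309:Tue✓ 2310:Wed 2311:Thu 2312:Sat 2313:Sun 2314:Mon✓ 2315:Tue✓ 2316:Thu 2317:Fri 2318:Sat 2319:Sun 2320:Tue✓
Years with five Tuesdays: 2296, 2297, 2303, 2308, 2309, 2314, 2315, 2320 → 8.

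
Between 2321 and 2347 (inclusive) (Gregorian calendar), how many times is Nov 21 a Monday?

4

Track Nov 21's weekday year by year (advancing +1, or +2 across a Feb 29):
  2321: Mon ✓  2322: Tue (+1)  2323: Wed (+1)  2324: Fri (+2)  2325: Sat (+1)
  2326: Sun (+1)  2327: Mon (+1) ✓  2328: Wed (+2)  2329: Thu (+1)  2330: Fri (+1)
  2331: Sat (+1)  2332: Mon (+2) ✓  2333: Tue (+1)  2334: Wed (+1)  2335: Thu (+1)
  2336: Sat (+2)  2337: Sun (+1)  2338: Mon (+1) ✓  2339: Tue (+1)  2340: Thu (+2)
  2341: Fri (+1)  2342: Sat (+1)  2343: Sun (+1)  2344: Tue (+2)  2345: Wed (+1)
  2346: Thu (+1)  2347: Fri (+1)
Monday years: 2321, 2327, 2332, 2338 — 4 in total.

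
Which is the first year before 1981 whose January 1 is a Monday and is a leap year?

Jan 1 advances by 2 weekdays after a leap year and by 1 after a common year.
1981: Jan 1 is Thursday.
1980: Tuesday (leap)
1979: Monday
1978: Sunday
1977: Saturday
1976: Thursday (leap)
1975: Wednesday
1974: Tuesday
1973: Monday
1972: Saturday (leap)
1971: Friday
1970: Thursday
1969: Wednesday
1968: Monday (leap)
1968 begins on a Monday and is a leap year.

1968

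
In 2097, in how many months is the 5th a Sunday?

Check the 5th of each month of 2097: Jan 5: Sat, Feb 5: Tue, Mar 5: Tue, Apr 5: Fri, May 5: Sun, Jun 5: Wed, Jul 5: Fri, Aug 5: Mon, Sep 5: Thu, Oct 5: Sat, Nov 5: Tue, Dec 5: Thu.
Sunday occurs in May — 1 month.

1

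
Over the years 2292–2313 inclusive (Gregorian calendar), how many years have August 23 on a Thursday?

Track August 23's weekday year by year (advancing +1, or +2 across a Feb 29):
  2292: Tue  2293: Wed (+1)  2294: Thu (+1) ✓  2295: Fri (+1)  2296: Sun (+2)
  2297: Mon (+1)  2298: Tue (+1)  2299: Wed (+1)  2300: Thu (+1) ✓  2301: Fri (+1)
  2302: Sat (+1)  2303: Sun (+1)  2304: Tue (+2)  2305: Wed (+1)  2306: Thu (+1) ✓
  2307: Fri (+1)  2308: Sun (+2)  2309: Mon (+1)  2310: Tue (+1)  2311: Wed (+1)
  2312: Fri (+2)  2313: Sat (+1)
Thursday years: 2294, 2300, 2306 — 3 in total.

3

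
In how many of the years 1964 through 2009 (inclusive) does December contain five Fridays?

20

December has 31 days; it has five Fridays when Friday falls among the first (month-length − 28) days — i.e. when December 1 is one of Friday/Thursday/Wednesday.
December 1 by year: 1964:Tue 1965:Wed✓ 1966:Thu✓ 1967:Fri✓ 1968:Sun 1969:Mon 1970:Tue 1971:Wed✓ 1972:Fri✓ 1973:Sat 1974:Sun 1975:Mon 1976:Wed✓ 1977:Thu✓ 1978:Fri✓ …(16 more)… 1995:Fri✓ 1996:Sun 1997:Mon 1998:Tue 1999:Wed✓ 2000:Fri✓ 2001:Sat 2002:Sun 2003:Mon 2004:Wed✓ 2005:Thu✓ 2006:Fri✓ 2007:Sat 2008:Mon 2009:Tue
Years with five Fridays: 1965, 1966, 1967, 1971, 1972, 1976, 1977, 1978, 1982, 1983, 1988, 1989, 1993, 1994, 1995, 1999, 2000, 2004, 2005, 2006 → 20.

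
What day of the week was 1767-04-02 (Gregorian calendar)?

Thursday

January 1, 1767 is a Thursday.
April 2 is day 92 of the year, i.e. 91 days after Jan 1.
91 mod 7 = 0, so advance 0 weekdays from Thursday: Thursday.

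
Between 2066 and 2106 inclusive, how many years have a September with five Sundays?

11

September has 30 days; it has five Sundays when Sunday falls among the first (month-length − 28) days — i.e. when September 1 is one of Sunday/Saturday.
September 1 by year: 2066:Wed 2067:Thu 2068:Sat✓ 2069:Sun✓ 2070:Mon 2071:Tue 2072:Thu 2073:Fri 2074:Sat✓ 2075:Sun✓ 2076:Tue 2077:Wed 2078:Thu 2079:Fri 2080:Sun✓ …(11 more)… 2092:Mon 2093:Tue 2094:Wed 2095:Thu 2096:Sat✓ 2097:Sun✓ 2098:Mon 2099:Tue 2100:Wed 2101:Thu 2102:Fri 2103:Sat✓ 2104:Mon 2105:Tue 2106:Wed
Years with five Sundays: 2068, 2069, 2074, 2075, 2080, 2085, 2086, 2091, 2096, 2097, 2103 → 11.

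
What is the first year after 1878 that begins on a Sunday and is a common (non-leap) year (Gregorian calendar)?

1882

Jan 1 advances by 2 weekdays after a leap year and by 1 after a common year.
1878: Jan 1 is Tuesday.
1879: Wednesday
1880: Thursday (leap)
1881: Saturday
1882: Sunday
1882 begins on a Sunday and is a common year.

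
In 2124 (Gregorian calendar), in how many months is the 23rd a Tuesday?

Check the 23rd of each month of 2124: Jan 23: Sun, Feb 23: Wed, Mar 23: Thu, Apr 23: Sun, May 23: Tue, Jun 23: Fri, Jul 23: Sun, Aug 23: Wed, Sep 23: Sat, Oct 23: Mon, Nov 23: Thu, Dec 23: Sat.
Tuesday occurs in May — 1 month.

1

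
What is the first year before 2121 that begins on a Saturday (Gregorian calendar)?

2118

Jan 1 advances by 2 weekdays after a leap year and by 1 after a common year.
2121: Jan 1 is Wednesday.
2120: Monday (leap)
2119: Sunday
2118: Saturday
2118 begins on a Saturday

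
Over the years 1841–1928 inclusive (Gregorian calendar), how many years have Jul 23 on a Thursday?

12

Track Jul 23's weekday year by year (advancing +1, or +2 across a Feb 29):
  1841: Fri  1842: Sat (+1)  1843: Sun (+1)  1844: Tue (+2)  1845: Wed (+1)
  1846: Thu (+1) ✓  1847: Fri (+1)  1848: Sun (+2)  1849: Mon (+1)  1850: Tue (+1)
  1851: Wed (+1)  1852: Fri (+2)  1853: Sat (+1)  1854: Sun (+1)  … (60 more years) …
  1915: Fri (+1)  1916: Sun (+2)  1917: Mon (+1)  1918: Tue (+1)  1919: Wed (+1)
  1920: Fri (+2)  1921: Sat (+1)  1922: Sun (+1)  1923: Mon (+1)  1924: Wed (+2)
  1925: Thu (+1) ✓  1926: Fri (+1)  1927: Sat (+1)  1928: Mon (+2)
Thursday years: 1846, 1857, 1863, 1868, 1874, 1885, 1891, 1896, 1903, 1908, 1914, 1925 — 12 in total.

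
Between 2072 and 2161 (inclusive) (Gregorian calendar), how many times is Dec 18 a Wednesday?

12

Track Dec 18's weekday year by year (advancing +1, or +2 across a Feb 29):
  2072: Sun  2073: Mon (+1)  2074: Tue (+1)  2075: Wed (+1) ✓  2076: Fri (+2)
  2077: Sat (+1)  2078: Sun (+1)  2079: Mon (+1)  2080: Wed (+2) ✓  2081: Thu (+1)
  2082: Fri (+1)  2083: Sat (+1)  2084: Mon (+2)  2085: Tue (+1)  … (62 more years) …
  2148: Wed (+2) ✓  2149: Thu (+1)  2150: Fri (+1)  2151: Sat (+1)  2152: Mon (+2)
  2153: Tue (+1)  2154: Wed (+1) ✓  2155: Thu (+1)  2156: Sat (+2)  2157: Sun (+1)
  2158: Mon (+1)  2159: Tue (+1)  2160: Thu (+2)  2161: Fri (+1)
Wednesday years: 2075, 2080, 2086, 2097, 2109, 2115, 2120, 2126, 2137, 2143, 2148, 2154 — 12 in total.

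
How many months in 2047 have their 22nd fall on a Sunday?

Check the 22nd of each month of 2047: Jan 22: Tue, Feb 22: Fri, Mar 22: Fri, Apr 22: Mon, May 22: Wed, Jun 22: Sat, Jul 22: Mon, Aug 22: Thu, Sep 22: Sun, Oct 22: Tue, Nov 22: Fri, Dec 22: Sun.
Sunday occurs in September, December — 2 months.

2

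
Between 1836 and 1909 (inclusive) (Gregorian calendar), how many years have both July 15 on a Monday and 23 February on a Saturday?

Check each year's weekday for July 15 and 23 February:
  1836: Fri/Tue  1837: Sat/Thu  1838: Sun/Fri  1839: Mon/Sat ✓  1840: Wed/Sun  1841: Thu/Tue  1842: Fri/Wed  1843: Sat/Thu  1844: Mon/Fri  1845: Tue/Sun  1846: Wed/Mon  1847: Thu/Tue  1848: Sat/Wed  1849: Sun/Fri  …(46 more)…  1896: Wed/Sun  1897: Thu/Tue  1898: Fri/Wed  1899: Sat/Thu  1900: Sun/Fri  1901: Mon/Sat ✓  1902: Tue/Sun  1903: Wed/Mon  1904: Fri/Tue  1905: Sat/Thu  1906: Sun/Fri  1907: Mon/Sat ✓  1908: Wed/Sun  1909: Thu/Tue
Both conditions hold in: 1839, 1850, 1861, 1867, 1878, 1889, 1895, 1901, 1907 — 9.

9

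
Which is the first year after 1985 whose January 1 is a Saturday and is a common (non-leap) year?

Jan 1 advances by 2 weekdays after a leap year and by 1 after a common year.
1985: Jan 1 is Tuesday.
1986: Wednesday
1987: Thursday
1988: Friday (leap)
1989: Sunday
1990: Monday
1991: Tuesday
1992: Wednesday (leap)
1993: Friday
1994: Saturday
1994 begins on a Saturday and is a common year.

1994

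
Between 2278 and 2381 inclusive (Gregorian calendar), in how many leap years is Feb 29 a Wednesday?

Leap years in 2278–2381: 25 of them.
Feb 29 weekday advances by 5 (mod 7) from one leap year to the next four years later (or differs when a century non-leap intervenes).
Leap-day weekdays: 2280:Sun 2284:Fri 2288:Wed✓ 2292:Mon 2296:Sat 2304:Mon 2308:Sat 2312:Thu 2316:Tue 2320:Sun 2324:Fri 2328:Wed✓ 2332:Mon 2336:Sat 2340:Thu 2344:Tue 2348:Sun 2352:Fri 2356:Wed✓ 2360:Mon 2364:Sat 2368:Thu 2372:Tue 2376:Sun 2380:Fri
Wednesday: 2288, 2328, 2356 → 3.

3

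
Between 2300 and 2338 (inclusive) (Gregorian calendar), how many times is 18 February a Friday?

5

Track 18 February's weekday year by year (advancing +1, or +2 across a Feb 29):
  2300: Sun  2301: Mon (+1)  2302: Tue (+1)  2303: Wed (+1)  2304: Thu (+1)
  2305: Sat (+2)  2306: Sun (+1)  2307: Mon (+1)  2308: Tue (+1)  2309: Thu (+2)
  2310: Fri (+1) ✓  2311: Sat (+1)  2312: Sun (+1)  2313: Tue (+2)  … (11 more years) …
  2325: Wed (+2)  2326: Thu (+1)  2327: Fri (+1) ✓  2328: Sat (+1)  2329: Mon (+2)
  2330: Tue (+1)  2331: Wed (+1)  2332: Thu (+1)  2333: Sat (+2)  2334: Sun (+1)
  2335: Mon (+1)  2336: Tue (+1)  2337: Thu (+2)  2338: Fri (+1) ✓
Friday years: 2310, 2316, 2321, 2327, 2338 — 5 in total.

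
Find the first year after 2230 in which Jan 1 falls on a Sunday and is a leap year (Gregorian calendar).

2232

Jan 1 advances by 2 weekdays after a leap year and by 1 after a common year.
2230: Jan 1 is Friday.
2231: Saturday
2232: Sunday (leap)
2232 begins on a Sunday and is a leap year.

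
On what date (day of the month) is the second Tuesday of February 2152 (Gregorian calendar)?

8

February 1, 2152 is a Tuesday, so the first Tuesday is the 1st.
The second Tuesday is 1 + 7 = 8.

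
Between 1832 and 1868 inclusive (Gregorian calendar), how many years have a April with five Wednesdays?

April has 30 days; it has five Wednesdays when Wednesday falls among the first (month-length − 28) days — i.e. when April 1 is one of Wednesday/Tuesday.
April 1 by year: 1832:Sun 1833:Mon 1834:Tue✓ 1835:Wed✓ 1836:Fri 1837:Sat 1838:Sun 1839:Mon 1840:Wed✓ 1841:Thu 1842:Fri 1843:Sat 1844:Mon 1845:Tue✓ 1846:Wed✓ …(7 more)… 1854:Sat 1855:Sun 1856:Tue✓ 1857:Wed✓ 1858:Thu 1859:Fri 1860:Sun 1861:Mon 1862:Tue✓ 1863:Wed✓ 1864:Fri 1865:Sat 1866:Sun 1867:Mon 1868:Wed✓
Years with five Wednesdays: 1834, 1835, 1840, 1845, 1846, 1851, 1856, 1857, 1862, 1863, 1868 → 11.

11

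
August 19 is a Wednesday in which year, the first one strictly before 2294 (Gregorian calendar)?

2291

From one year to the next, a fixed date's weekday advances by 1, or by 2 when a Feb 29 lies between the two dates.
2294: August 19 is Sunday.
2293: Saturday (−1)
2292: Friday (−1)
2291: Wednesday (−2)
August 19 falls on a Wednesday in 2291.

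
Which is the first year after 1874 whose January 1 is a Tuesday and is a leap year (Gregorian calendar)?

1884

Jan 1 advances by 2 weekdays after a leap year and by 1 after a common year.
1874: Jan 1 is Thursday.
1875: Friday
1876: Saturday (leap)
1877: Monday
1878: Tuesday
1879: Wednesday
1880: Thursday (leap)
1881: Saturday
1882: Sunday
1883: Monday
1884: Tuesday (leap)
1884 begins on a Tuesday and is a leap year.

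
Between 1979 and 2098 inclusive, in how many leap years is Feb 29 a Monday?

Leap years in 1979–2098: 30 of them.
Feb 29 weekday advances by 5 (mod 7) from one leap year to the next four years later (or differs when a century non-leap intervenes).
Leap-day weekdays: 1980:Fri 1984:Wed 1988:Mon✓ 1992:Sat 1996:Thu 2000:Tue 2004:Sun 2008:Fri 2012:Wed 2016:Mon✓ 2020:Sat 2024:Thu 2028:Tue …(4 more)… 2048:Sat 2052:Thu 2056:Tue 2060:Sun 2064:Fri 2068:Wed 2072:Mon✓ 2076:Sat 2080:Thu 2084:Tue 2088:Sun 2092:Fri 2096:Wed
Monday: 1988, 2016, 2044, 2072 → 4.

4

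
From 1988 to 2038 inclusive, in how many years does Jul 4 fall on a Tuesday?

8

Track Jul 4's weekday year by year (advancing +1, or +2 across a Feb 29):
  1988: Mon  1989: Tue (+1) ✓  1990: Wed (+1)  1991: Thu (+1)  1992: Sat (+2)
  1993: Sun (+1)  1994: Mon (+1)  1995: Tue (+1) ✓  1996: Thu (+2)  1997: Fri (+1)
  1998: Sat (+1)  1999: Sun (+1)  2000: Tue (+2) ✓  2001: Wed (+1)  … (23 more years) …
  2025: Fri (+1)  2026: Sat (+1)  2027: Sun (+1)  2028: Tue (+2) ✓  2029: Wed (+1)
  2030: Thu (+1)  2031: Fri (+1)  2032: Sun (+2)  2033: Mon (+1)  2034: Tue (+1) ✓
  2035: Wed (+1)  2036: Fri (+2)  2037: Sat (+1)  2038: Sun (+1)
Tuesday years: 1989, 1995, 2000, 2006, 2017, 2023, 2028, 2034 — 8 in total.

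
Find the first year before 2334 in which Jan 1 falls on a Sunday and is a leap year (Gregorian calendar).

Jan 1 advances by 2 weekdays after a leap year and by 1 after a common year.
2334: Jan 1 is Monday.
2333: Sunday
2332: Friday (leap)
2331: Thursday
2330: Wednesday
2329: Tuesday
2328: Sunday (leap)
2328 begins on a Sunday and is a leap year.

2328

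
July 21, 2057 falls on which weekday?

Saturday

January 1, 2057 is a Monday.
July 21 is day 202 of the year, i.e. 201 days after Jan 1.
201 mod 7 = 5, so advance 5 weekdays from Monday: Saturday.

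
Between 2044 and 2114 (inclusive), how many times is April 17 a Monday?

Track April 17's weekday year by year (advancing +1, or +2 across a Feb 29):
  2044: Sun  2045: Mon (+1) ✓  2046: Tue (+1)  2047: Wed (+1)  2048: Fri (+2)
  2049: Sat (+1)  2050: Sun (+1)  2051: Mon (+1) ✓  2052: Wed (+2)  2053: Thu (+1)
  2054: Fri (+1)  2055: Sat (+1)  2056: Mon (+2) ✓  2057: Tue (+1)  … (43 more years) …
  2101: Sun (+1)  2102: Mon (+1) ✓  2103: Tue (+1)  2104: Thu (+2)  2105: Fri (+1)
  2106: Sat (+1)  2107: Sun (+1)  2108: Tue (+2)  2109: Wed (+1)  2110: Thu (+1)
  2111: Fri (+1)  2112: Sun (+2)  2113: Mon (+1) ✓  2114: Tue (+1)
Monday years: 2045, 2051, 2056, 2062, 2073, 2079, 2084, 2090, 2102, 2113 — 10 in total.

10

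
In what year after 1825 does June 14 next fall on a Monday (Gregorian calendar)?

1830

From one year to the next, a fixed date's weekday advances by 1, or by 2 when a Feb 29 lies between the two dates.
1825: June 14 is Tuesday.
1826: Wednesday (+1)
1827: Thursday (+1)
1828: Saturday (+2)
1829: Sunday (+1)
1830: Monday (+1)
June 14 falls on a Monday in 1830.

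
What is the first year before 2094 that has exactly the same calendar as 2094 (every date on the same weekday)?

Two years share a calendar iff Jan 1 falls on the same weekday and both are leap or both are common. 2094: Jan 1 is Friday, common year.
2093: Jan 1 Thursday, common
2092: Jan 1 Tuesday, leap
2091: Jan 1 Monday, common
2090: Jan 1 Sunday, common
2089: Jan 1 Saturday, common
2088: Jan 1 Thursday, leap
2087: Jan 1 Wednesday, common
2086: Jan 1 Tuesday, common
2085: Jan 1 Monday, common
2084: Jan 1 Saturday, leap
2083: Jan 1 Friday, common
2083 matches on both conditions.

2083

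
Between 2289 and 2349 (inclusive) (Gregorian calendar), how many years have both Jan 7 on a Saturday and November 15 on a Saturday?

0

Check each year's weekday for Jan 7 and November 15:
  2289: Mon/Fri  2290: Tue/Sat  2291: Wed/Sun  2292: Thu/Tue  2293: Sat/Wed  2294: Sun/Thu  2295: Mon/Fri  2296: Tue/Sun  2297: Thu/Mon  2298: Fri/Tue  2299: Sat/Wed  2300: Sun/Thu  2301: Mon/Fri  2302: Tue/Sat  …(33 more)…  2336: Tue/Sun  2337: Thu/Mon  2338: Fri/Tue  2339: Sat/Wed  2340: Sun/Fri  2341: Tue/Sat  2342: Wed/Sun  2343: Thu/Mon  2344: Fri/Wed  2345: Sun/Thu  2346: Mon/Fri  2347: Tue/Sat  2348: Wed/Mon  2349: Fri/Tue
Both conditions hold in: no year — 0.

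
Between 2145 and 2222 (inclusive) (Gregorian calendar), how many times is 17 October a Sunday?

11

Track 17 October's weekday year by year (advancing +1, or +2 across a Feb 29):
  2145: Sun ✓  2146: Mon (+1)  2147: Tue (+1)  2148: Thu (+2)  2149: Fri (+1)
  2150: Sat (+1)  2151: Sun (+1) ✓  2152: Tue (+2)  2153: Wed (+1)  2154: Thu (+1)
  2155: Fri (+1)  2156: Sun (+2) ✓  2157: Mon (+1)  2158: Tue (+1)  … (50 more years) …
  2209: Tue (+1)  2210: Wed (+1)  2211: Thu (+1)  2212: Sat (+2)  2213: Sun (+1) ✓
  2214: Mon (+1)  2215: Tue (+1)  2216: Thu (+2)  2217: Fri (+1)  2218: Sat (+1)
  2219: Sun (+1) ✓  2220: Tue (+2)  2221: Wed (+1)  2222: Thu (+1)
Sunday years: 2145, 2151, 2156, 2162, 2173, 2179, 2184, 2190, 2202, 2213, 2219 — 11 in total.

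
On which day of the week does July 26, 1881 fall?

Tuesday

January 1, 1881 is a Saturday.
July 26 is day 207 of the year, i.e. 206 days after Jan 1.
206 mod 7 = 3, so advance 3 weekdays from Saturday: Tuesday.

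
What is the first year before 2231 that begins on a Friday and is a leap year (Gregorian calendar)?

2208

Jan 1 advances by 2 weekdays after a leap year and by 1 after a common year.
2231: Jan 1 is Saturday.
2230: Friday
2229: Thursday
2228: Tuesday (leap)
2227: Monday
2226: Sunday
2225: Saturday
2224: Thursday (leap)
2223: Wednesday
2222: Tuesday
2221: Monday
2220: Saturday (leap)
2219: Friday
2218: Thursday
2217: Wednesday
2216: Monday (leap)
2215: Sunday
2214: Saturday
2213: Friday
2212: Wednesday (leap)
2211: Tuesday
2210: Monday
2209: Sunday
2208: Friday (leap)
2208 begins on a Friday and is a leap year.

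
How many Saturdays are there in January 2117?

5

January 2117 has 31 days and begins on Friday.
The first Saturday is January 2.
Saturdays fall on 2, 9, 16, 23, 30 — that's 5.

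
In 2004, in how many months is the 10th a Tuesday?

2

Check the 10th of each month of 2004: Jan 10: Sat, Feb 10: Tue, Mar 10: Wed, Apr 10: Sat, May 10: Mon, Jun 10: Thu, Jul 10: Sat, Aug 10: Tue, Sep 10: Fri, Oct 10: Sun, Nov 10: Wed, Dec 10: Fri.
Tuesday occurs in February, August — 2 months.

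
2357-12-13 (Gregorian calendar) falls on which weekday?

January 1, 2357 is a Tuesday.
December 13 is day 347 of the year, i.e. 346 days after Jan 1.
346 mod 7 = 3, so advance 3 weekdays from Tuesday: Friday.

Friday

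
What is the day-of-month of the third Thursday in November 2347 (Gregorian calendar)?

November 1, 2347 is a Saturday, so the first Thursday is the 6th.
The third Thursday is 6 + 14 = 20.

20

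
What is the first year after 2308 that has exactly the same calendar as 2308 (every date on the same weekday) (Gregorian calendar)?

2336

Two years share a calendar iff Jan 1 falls on the same weekday and both are leap or both are common. 2308: Jan 1 is Wednesday, leap year.
2309: Jan 1 Friday, common
2310: Jan 1 Saturday, common
2311: Jan 1 Sunday, common
2312: Jan 1 Monday, leap
2313: Jan 1 Wednesday, common
2314: Jan 1 Thursday, common
2315: Jan 1 Friday, common
2316: Jan 1 Saturday, leap
2317: Jan 1 Monday, common
2318: Jan 1 Tuesday, common
2319: Jan 1 Wednesday, common
2320: Jan 1 Thursday, leap
2321: Jan 1 Saturday, common
2322: Jan 1 Sunday, common
2323: Jan 1 Monday, common
2324: Jan 1 Tuesday, leap
2325: Jan 1 Thursday, common
2326: Jan 1 Friday, common
2327: Jan 1 Saturday, common
2328: Jan 1 Sunday, leap
2329: Jan 1 Tuesday, common
2330: Jan 1 Wednesday, common
2331: Jan 1 Thursday, common
2332: Jan 1 Friday, leap
2333: Jan 1 Sunday, common
2334: Jan 1 Monday, common
2335: Jan 1 Tuesday, common
2336: Jan 1 Wednesday, leap
2336 matches on both conditions.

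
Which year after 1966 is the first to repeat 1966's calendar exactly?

Two years share a calendar iff Jan 1 falls on the same weekday and both are leap or both are common. 1966: Jan 1 is Saturday, common year.
1967: Jan 1 Sunday, common
1968: Jan 1 Monday, leap
1969: Jan 1 Wednesday, common
1970: Jan 1 Thursday, common
1971: Jan 1 Friday, common
1972: Jan 1 Saturday, leap
1973: Jan 1 Monday, common
1974: Jan 1 Tuesday, common
1975: Jan 1 Wednesday, common
1976: Jan 1 Thursday, leap
1977: Jan 1 Saturday, common
1977 matches on both conditions.

1977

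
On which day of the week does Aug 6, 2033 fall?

January 1, 2033 is a Saturday.
August 6 is day 218 of the year, i.e. 217 days after Jan 1.
217 mod 7 = 0, so advance 0 weekdays from Saturday: Saturday.

Saturday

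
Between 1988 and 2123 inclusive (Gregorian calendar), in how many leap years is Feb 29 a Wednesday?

Leap years in 1988–2123: 33 of them.
Feb 29 weekday advances by 5 (mod 7) from one leap year to the next four years later (or differs when a century non-leap intervenes).
Leap-day weekdays: 1988:Mon 1992:Sat 1996:Thu 2000:Tue 2004:Sun 2008:Fri 2012:Wed✓ 2016:Mon 2020:Sat 2024:Thu 2028:Tue 2032:Sun 2036:Fri …(7 more)… 2068:Wed✓ 2072:Mon 2076:Sat 2080:Thu 2084:Tue 2088:Sun 2092:Fri 2096:Wed✓ 2104:Fri 2108:Wed✓ 2112:Mon 2116:Sat 2120:Thu
Wednesday: 2012, 2040, 2068, 2096, 2108 → 5.

5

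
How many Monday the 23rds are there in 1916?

Check the 23rd of each month of 1916: Jan 23: Sun, Feb 23: Wed, Mar 23: Thu, Apr 23: Sun, May 23: Tue, Jun 23: Fri, Jul 23: Sun, Aug 23: Wed, Sep 23: Sat, Oct 23: Mon, Nov 23: Thu, Dec 23: Sat.
Monday occurs in October — 1 month.

1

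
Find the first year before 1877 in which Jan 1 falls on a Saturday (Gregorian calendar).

1876

Jan 1 advances by 2 weekdays after a leap year and by 1 after a common year.
1877: Jan 1 is Monday.
1876: Saturday (leap)
1876 begins on a Saturday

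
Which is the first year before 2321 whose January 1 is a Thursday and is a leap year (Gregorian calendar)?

Jan 1 advances by 2 weekdays after a leap year and by 1 after a common year.
2321: Jan 1 is Saturday.
2320: Thursday (leap)
2320 begins on a Thursday and is a leap year.

2320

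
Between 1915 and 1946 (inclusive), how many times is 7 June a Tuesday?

4

Track 7 June's weekday year by year (advancing +1, or +2 across a Feb 29):
  1915: Mon  1916: Wed (+2)  1917: Thu (+1)  1918: Fri (+1)  1919: Sat (+1)
  1920: Mon (+2)  1921: Tue (+1) ✓  1922: Wed (+1)  1923: Thu (+1)  1924: Sat (+2)
  1925: Sun (+1)  1926: Mon (+1)  1927: Tue (+1) ✓  1928: Thu (+2)  … (4 more years) …
  1933: Wed (+1)  1934: Thu (+1)  1935: Fri (+1)  1936: Sun (+2)  1937: Mon (+1)
  1938: Tue (+1) ✓  1939: Wed (+1)  1940: Fri (+2)  1941: Sat (+1)  1942: Sun (+1)
  1943: Mon (+1)  1944: Wed (+2)  1945: Thu (+1)  1946: Fri (+1)
Tuesday years: 1921, 1927, 1932, 1938 — 4 in total.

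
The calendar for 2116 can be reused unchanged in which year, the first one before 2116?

2076

Two years share a calendar iff Jan 1 falls on the same weekday and both are leap or both are common. 2116: Jan 1 is Wednesday, leap year.
2115: Jan 1 Tuesday, common
2114: Jan 1 Monday, common
2113: Jan 1 Sunday, common
2112: Jan 1 Friday, leap
2111: Jan 1 Thursday, common
2110: Jan 1 Wednesday, common
2109: Jan 1 Tuesday, common
2108: Jan 1 Sunday, leap
2107: Jan 1 Saturday, common
2106: Jan 1 Friday, common
2105: Jan 1 Thursday, common
2104: Jan 1 Tuesday, leap
2103: Jan 1 Monday, common
2102: Jan 1 Sunday, common
2101: Jan 1 Saturday, common
2100: Jan 1 Friday, common
2099: Jan 1 Thursday, common
2098: Jan 1 Wednesday, common
2097: Jan 1 Tuesday, common
2096: Jan 1 Sunday, leap
2095: Jan 1 Saturday, common
2094: Jan 1 Friday, common
2093: Jan 1 Thursday, common
2092: Jan 1 Tuesday, leap
2091: Jan 1 Monday, common
2090: Jan 1 Sunday, common
2089: Jan 1 Saturday, common
2088: Jan 1 Thursday, leap
2087: Jan 1 Wednesday, common
2086: Jan 1 Tuesday, common
2085: Jan 1 Monday, common
2084: Jan 1 Saturday, leap
2083: Jan 1 Friday, common
2082: Jan 1 Thursday, common
2081: Jan 1 Wednesday, common
2080: Jan 1 Monday, leap
2079: Jan 1 Sunday, common
2078: Jan 1 Saturday, common
2077: Jan 1 Friday, common
2076: Jan 1 Wednesday, leap
2076 matches on both conditions.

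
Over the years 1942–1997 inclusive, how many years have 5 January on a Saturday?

Track 5 January's weekday year by year (advancing +1, or +2 across a Feb 29):
  1942: Mon  1943: Tue (+1)  1944: Wed (+1)  1945: Fri (+2)  1946: Sat (+1) ✓
  1947: Sun (+1)  1948: Mon (+1)  1949: Wed (+2)  1950: Thu (+1)  1951: Fri (+1)
  1952: Sat (+1) ✓  1953: Mon (+2)  1954: Tue (+1)  1955: Wed (+1)  … (28 more years) …
  1984: Thu (+1)  1985: Sat (+2) ✓  1986: Sun (+1)  1987: Mon (+1)  1988: Tue (+1)
  1989: Thu (+2)  1990: Fri (+1)  1991: Sat (+1) ✓  1992: Sun (+1)  1993: Tue (+2)
  1994: Wed (+1)  1995: Thu (+1)  1996: Fri (+1)  1997: Sun (+2)
Saturday years: 1946, 1952, 1957, 1963, 1974, 1980, 1985, 1991 — 8 in total.

8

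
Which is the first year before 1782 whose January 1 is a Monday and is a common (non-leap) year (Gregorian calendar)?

Jan 1 advances by 2 weekdays after a leap year and by 1 after a common year.
1782: Jan 1 is Tuesday.
1781: Monday
1781 begins on a Monday and is a common year.

1781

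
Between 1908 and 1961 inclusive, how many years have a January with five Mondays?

January has 31 days; it has five Mondays when Monday falls among the first (month-length − 28) days — i.e. when January 1 is one of Monday/Sunday/Saturday.
January 1 by year: 1908:Wed 1909:Fri 1910:Sat✓ 1911:Sun✓ 1912:Mon✓ 1913:Wed 1914:Thu 1915:Fri 1916:Sat✓ 1917:Mon✓ 1918:Tue 1919:Wed 1920:Thu 1921:Sat✓ 1922:Sun✓ …(24 more)… 1947:Wed 1948:Thu 1949:Sat✓ 1950:Sun✓ 1951:Mon✓ 1952:Tue 1953:Thu 1954:Fri 1955:Sat✓ 1956:Sun✓ 1957:Tue 1958:Wed 1959:Thu 1960:Fri 1961:Sun✓
Years with five Mondays: 1910, 1911, 1912, 1916, 1917, 1921, 1922, 1923, 1927, 1928, 1933, 1934, 1938, 1939, 1940, 1944, 1945, 1949, 1950, 1951, 1955, 1956, 1961 → 23.

23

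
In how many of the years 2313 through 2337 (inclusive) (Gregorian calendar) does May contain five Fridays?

May has 31 days; it has five Fridays when Friday falls among the first (month-length − 28) days — i.e. when May 1 is one of Friday/Thursday/Wednesday.
May 1 by year: 2313:Thu✓ 2314:Fri✓ 2315:Sat 2316:Mon 2317:Tue 2318:Wed✓ 2319:Thu✓ 2320:Sat 2321:Sun 2322:Mon 2323:Tue 2324:Thu✓ 2325:Fri✓ 2326:Sat 2327:Sun 2328:Tue 2329:Wed✓ 2330:Thu✓ 2331:Fri✓ 2332:Sun 2333:Mon 2334:Tue 2335:Wed✓ 2336:Fri✓ 2337:Sat
Years with five Fridays: 2313, 2314, 2318, 2319, 2324, 2325, 2329, 2330, 2331, 2335, 2336 → 11.

11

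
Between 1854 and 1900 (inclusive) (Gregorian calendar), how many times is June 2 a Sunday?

6

Track June 2's weekday year by year (advancing +1, or +2 across a Feb 29):
  1854: Fri  1855: Sat (+1)  1856: Mon (+2)  1857: Tue (+1)  1858: Wed (+1)
  1859: Thu (+1)  1860: Sat (+2)  1861: Sun (+1) ✓  1862: Mon (+1)  1863: Tue (+1)
  1864: Thu (+2)  1865: Fri (+1)  1866: Sat (+1)  1867: Sun (+1) ✓  … (19 more years) …
  1887: Thu (+1)  1888: Sat (+2)  1889: Sun (+1) ✓  1890: Mon (+1)  1891: Tue (+1)
  1892: Thu (+2)  1893: Fri (+1)  1894: Sat (+1)  1895: Sun (+1) ✓  1896: Tue (+2)
  1897: Wed (+1)  1898: Thu (+1)  1899: Fri (+1)  1900: Sat (+1)
Sunday years: 1861, 1867, 1872, 1878, 1889, 1895 — 6 in total.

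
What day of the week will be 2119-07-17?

January 1, 2119 is a Sunday.
July 17 is day 198 of the year, i.e. 197 days after Jan 1.
197 mod 7 = 1, so advance 1 weekday from Sunday: Monday.

Monday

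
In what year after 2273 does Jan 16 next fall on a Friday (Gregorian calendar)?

2274

From one year to the next, a fixed date's weekday advances by 1, or by 2 when a Feb 29 lies between the two dates.
2273: January 16 is Thursday.
2274: Friday (+1)
Jan 16 falls on a Friday in 2274.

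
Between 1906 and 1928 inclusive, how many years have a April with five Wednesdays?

April has 30 days; it has five Wednesdays when Wednesday falls among the first (month-length − 28) days — i.e. when April 1 is one of Wednesday/Tuesday.
April 1 by year: 1906:Sun 1907:Mon 1908:Wed✓ 1909:Thu 1910:Fri 1911:Sat 1912:Mon 1913:Tue✓ 1914:Wed✓ 1915:Thu 1916:Sat 1917:Sun 1918:Mon 1919:Tue✓ 1920:Thu 1921:Fri 1922:Sat 1923:Sun 1924:Tue✓ 1925:Wed✓ 1926:Thu 1927:Fri 1928:Sun
Years with five Wednesdays: 1908, 1913, 1914, 1919, 1924, 1925 → 6.

6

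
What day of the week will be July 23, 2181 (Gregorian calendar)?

Monday

January 1, 2181 is a Monday.
July 23 is day 204 of the year, i.e. 203 days after Jan 1.
203 mod 7 = 0, so advance 0 weekdays from Monday: Monday.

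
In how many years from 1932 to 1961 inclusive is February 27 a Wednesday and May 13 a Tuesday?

1

Check each year's weekday for February 27 and May 13:
  1932: Sat/Fri  1933: Mon/Sat  1934: Tue/Sun  1935: Wed/Mon  1936: Thu/Wed  1937: Sat/Thu  1938: Sun/Fri  1939: Mon/Sat  1940: Tue/Mon  1941: Thu/Tue  1942: Fri/Wed  1943: Sat/Thu  1944: Sun/Sat  1945: Tue/Sun  1946: Wed/Mon  1947: Thu/Tue  1948: Fri/Thu  1949: Sun/Fri  1950: Mon/Sat  1951: Tue/Sun  1952: Wed/Tue ✓  1953: Fri/Wed  1954: Sat/Thu  1955: Sun/Fri  1956: Mon/Sun  1957: Wed/Mon  1958: Thu/Tue  1959: Fri/Wed  1960: Sat/Fri  1961: Mon/Sat
Both conditions hold in: 1952 — 1.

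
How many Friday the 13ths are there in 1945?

2

Check the 13th of each month of 1945: Jan 13: Sat, Feb 13: Tue, Mar 13: Tue, Apr 13: Fri, May 13: Sun, Jun 13: Wed, Jul 13: Fri, Aug 13: Mon, Sep 13: Thu, Oct 13: Sat, Nov 13: Tue, Dec 13: Thu.
Friday occurs in April, July — 2 months.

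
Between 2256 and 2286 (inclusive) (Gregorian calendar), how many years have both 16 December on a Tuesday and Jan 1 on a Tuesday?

Check each year's weekday for 16 December and Jan 1:
  2256: Tue/Tue ✓  2257: Wed/Thu  2258: Thu/Fri  2259: Fri/Sat  2260: Sun/Sun  2261: Mon/Tue  2262: Tue/Wed  2263: Wed/Thu  2264: Fri/Fri  2265: Sat/Sun  2266: Sun/Mon  2267: Mon/Tue  2268: Wed/Wed  2269: Thu/Fri  …(3 more)…  2273: Tue/Wed  2274: Wed/Thu  2275: Thu/Fri  2276: Sat/Sat  2277: Sun/Mon  2278: Mon/Tue  2279: Tue/Wed  2280: Thu/Thu  2281: Fri/Sat  2282: Sat/Sun  2283: Sun/Mon  2284: Tue/Tue ✓  2285: Wed/Thu  2286: Thu/Fri
Both conditions hold in: 2256, 2284 — 2.

2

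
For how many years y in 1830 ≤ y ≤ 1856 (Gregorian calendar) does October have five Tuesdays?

October has 31 days; it has five Tuesdays when Tuesday falls among the first (month-length − 28) days — i.e. when October 1 is one of Tuesday/Monday/Sunday.
October 1 by year: 1830:Fri 1831:Sat 1832:Mon✓ 1833:Tue✓ 1834:Wed 1835:Thu 1836:Sat 1837:Sun✓ 1838:Mon✓ 1839:Tue✓ 1840:Thu 1841:Fri 1842:Sat 1843:Sun✓ 1844:Tue✓ 1845:Wed 1846:Thu 1847:Fri 1848:Sun✓ 1849:Mon✓ 1850:Tue✓ 1851:Wed 1852:Fri 1853:Sat 1854:Sun✓ 1855:Mon✓ 1856:Wed
Years with five Tuesdays: 1832, 1833, 1837, 1838, 1839, 1843, 1844, 1848, 1849, 1850, 1854, 1855 → 12.

12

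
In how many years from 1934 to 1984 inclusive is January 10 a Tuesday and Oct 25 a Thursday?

2

Check each year's weekday for January 10 and Oct 25:
  1934: Wed/Thu  1935: Thu/Fri  1936: Fri/Sun  1937: Sun/Mon  1938: Mon/Tue  1939: Tue/Wed  1940: Wed/Fri  1941: Fri/Sat  1942: Sat/Sun  1943: Sun/Mon  1944: Mon/Wed  1945: Wed/Thu  1946: Thu/Fri  1947: Fri/Sat  …(23 more)…  1971: Sun/Mon  1972: Mon/Wed  1973: Wed/Thu  1974: Thu/Fri  1975: Fri/Sat  1976: Sat/Mon  1977: Mon/Tue  1978: Tue/Wed  1979: Wed/Thu  1980: Thu/Sat  1981: Sat/Sun  1982: Sun/Mon  1983: Mon/Tue  1984: Tue/Thu ✓
Both conditions hold in: 1956, 1984 — 2.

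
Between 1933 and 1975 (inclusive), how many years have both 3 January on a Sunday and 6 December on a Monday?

Check each year's weekday for 3 January and 6 December:
  1933: Tue/Wed  1934: Wed/Thu  1935: Thu/Fri  1936: Fri/Sun  1937: Sun/Mon ✓  1938: Mon/Tue  1939: Tue/Wed  1940: Wed/Fri  1941: Fri/Sat  1942: Sat/Sun  1943: Sun/Mon ✓  1944: Mon/Wed  1945: Wed/Thu  1946: Thu/Fri  …(15 more)…  1962: Wed/Thu  1963: Thu/Fri  1964: Fri/Sun  1965: Sun/Mon ✓  1966: Mon/Tue  1967: Tue/Wed  1968: Wed/Fri  1969: Fri/Sat  1970: Sat/Sun  1971: Sun/Mon ✓  1972: Mon/Wed  1973: Wed/Thu  1974: Thu/Fri  1975: Fri/Sat
Both conditions hold in: 1937, 1943, 1954, 1965, 1971 — 5.

5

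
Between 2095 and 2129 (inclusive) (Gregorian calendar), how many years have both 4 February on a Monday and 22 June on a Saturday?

Check each year's weekday for 4 February and 22 June:
  2095: Fri/Wed  2096: Sat/Fri  2097: Mon/Sat ✓  2098: Tue/Sun  2099: Wed/Mon  2100: Thu/Tue  2101: Fri/Wed  2102: Sat/Thu  2103: Sun/Fri  2104: Mon/Sun  2105: Wed/Mon  2106: Thu/Tue  2107: Fri/Wed  2108: Sat/Fri  …(7 more)…  2116: Tue/Mon  2117: Thu/Tue  2118: Fri/Wed  2119: Sat/Thu  2120: Sun/Sat  2121: Tue/Sun  2122: Wed/Mon  2123: Thu/Tue  2124: Fri/Thu  2125: Sun/Fri  2126: Mon/Sat ✓  2127: Tue/Sun  2128: Wed/Tue  2129: Fri/Wed
Both conditions hold in: 2097, 2109, 2115, 2126 — 4.

4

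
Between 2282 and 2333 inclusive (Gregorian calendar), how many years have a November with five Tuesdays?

14

November has 30 days; it has five Tuesdays when Tuesday falls among the first (month-length − 28) days — i.e. when November 1 is one of Tuesday/Monday.
November 1 by year: 2282:Wed 2283:Thu 2284:Sat 2285:Sun 2286:Mon✓ 2287:Tue✓ 2288:Thu 2289:Fri 2290:Sat 2291:Sun 2292:Tue✓ 2293:Wed 2294:Thu 2295:Fri 2296:Sun …(22 more)… 2319:Sat 2320:Mon✓ 2321:Tue✓ 2322:Wed 2323:Thu 2324:Sat 2325:Sun 2326:Mon✓ 2327:Tue✓ 2328:Thu 2329:Fri 2330:Sat 2331:Sun 2332:Tue✓ 2333:Wed
Years with five Tuesdays: 2286, 2287, 2292, 2297, 2298, 2304, 2309, 2310, 2315, 2320, 2321, 2326, 2327, 2332 → 14.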